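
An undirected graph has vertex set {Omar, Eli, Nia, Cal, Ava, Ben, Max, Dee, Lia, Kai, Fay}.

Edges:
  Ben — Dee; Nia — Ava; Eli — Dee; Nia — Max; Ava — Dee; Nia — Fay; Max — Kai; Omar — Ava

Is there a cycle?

No

DFS, tracking each vertex's parent; an edge to a visited non-parent vertex closes a cycle.
Start from Dee:
visit Dee (parent –)
  visit Eli (parent Dee)
    Eli–Dee: parent, skip
  visit Ben (parent Dee)
    Ben–Dee: parent, skip
  visit Ava (parent Dee)
    visit Nia (parent Ava)
      Nia–Ava: parent, skip
      visit Fay (parent Nia)
        Fay–Nia: parent, skip
      visit Max (parent Nia)
        visit Kai (parent Max)
          Kai–Max: parent, skip
        Max–Nia: parent, skip
    Ava–Dee: parent, skip
    visit Omar (parent Ava)
      Omar–Ava: parent, skip
visit Cal (parent –)
visit Lia (parent –)
No non-parent visited neighbor found — the graph is a forest.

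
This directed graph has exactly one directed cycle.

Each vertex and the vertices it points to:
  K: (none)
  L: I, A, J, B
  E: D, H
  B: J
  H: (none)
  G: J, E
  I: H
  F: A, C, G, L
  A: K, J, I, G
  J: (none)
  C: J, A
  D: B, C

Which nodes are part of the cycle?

DFS with gray/black marking from G:
G gray
  J gray
  J black
  E gray
    D gray
      B gray
        B→J: J black — skip
      B black
      C gray
        C→J: J black — skip
        A gray
          K gray
          K black
          A→J: J black — skip
          I gray
            H gray
            H black
          I black
          A→G: G is gray → back edge
Back edge closes the cycle G → E → D → C → A → G; its vertices are {A, C, D, E, G}.

A, C, D, E, G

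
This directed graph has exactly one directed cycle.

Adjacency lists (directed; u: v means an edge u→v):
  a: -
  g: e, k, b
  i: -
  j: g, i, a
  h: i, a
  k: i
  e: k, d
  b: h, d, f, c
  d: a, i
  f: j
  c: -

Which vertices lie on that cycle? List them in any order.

b, f, g, j

DFS with gray/black marking from b:
b gray
  h gray
    i gray
    i black
    a gray
    a black
  h black
  d gray
    d→a: a black — skip
    d→i: i black — skip
  d black
  f gray
    j gray
      g gray
        e gray
          k gray
            k→i: i black — skip
          k black
          e→d: d black — skip
        e black
        g→k: k black — skip
        g→b: b is gray → back edge
Back edge closes the cycle b → f → j → g → b; its vertices are {b, f, g, j}.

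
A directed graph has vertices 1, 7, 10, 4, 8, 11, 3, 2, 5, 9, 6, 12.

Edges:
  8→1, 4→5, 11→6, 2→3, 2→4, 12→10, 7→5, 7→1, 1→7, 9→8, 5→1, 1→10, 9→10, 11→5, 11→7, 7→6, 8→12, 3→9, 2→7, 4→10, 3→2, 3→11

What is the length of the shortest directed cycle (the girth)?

For each vertex v, BFS finds the shortest path from v back to v.
The shortest such closed walk is 2 → 3 → 2, length 2.

2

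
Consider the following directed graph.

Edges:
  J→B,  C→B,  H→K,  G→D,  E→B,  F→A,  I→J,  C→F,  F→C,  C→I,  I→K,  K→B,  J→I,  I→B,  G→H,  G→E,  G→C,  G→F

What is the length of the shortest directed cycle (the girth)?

2

For each vertex v, BFS finds the shortest path from v back to v.
The shortest such closed walk is F → C → F, length 2.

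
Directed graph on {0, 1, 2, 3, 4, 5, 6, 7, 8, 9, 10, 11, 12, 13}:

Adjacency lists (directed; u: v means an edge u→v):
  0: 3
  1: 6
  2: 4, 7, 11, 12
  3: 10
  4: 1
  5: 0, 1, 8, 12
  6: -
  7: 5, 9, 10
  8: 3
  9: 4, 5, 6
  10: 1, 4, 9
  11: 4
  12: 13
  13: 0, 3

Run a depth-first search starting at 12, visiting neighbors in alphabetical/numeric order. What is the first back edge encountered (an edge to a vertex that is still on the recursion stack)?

5->0

DFS from 12 (visiting neighbors in alphabetical/numeric order); mark gray on enter, black on exit:
12 gray
  13 gray
    0 gray
      3 gray
        10 gray
          1 gray
            6 gray
            6 black
          1 black
          4 gray
            4→1: 1 black — skip
          4 black
          9 gray
            9→4: 4 black — skip
            5 gray
              5→0: 0 is gray → back edge
First back edge: 5 → 0.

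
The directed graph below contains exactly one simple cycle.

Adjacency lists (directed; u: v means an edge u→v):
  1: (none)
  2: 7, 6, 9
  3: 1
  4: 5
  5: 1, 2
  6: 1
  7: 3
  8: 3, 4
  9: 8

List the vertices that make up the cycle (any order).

DFS with gray/black marking from 4:
4 gray
  5 gray
    1 gray
    1 black
    2 gray
      7 gray
        3 gray
          3→1: 1 black — skip
        3 black
      7 black
      6 gray
        6→1: 1 black — skip
      6 black
      9 gray
        8 gray
          8→3: 3 black — skip
          8→4: 4 is gray → back edge
Back edge closes the cycle 4 → 5 → 2 → 9 → 8 → 4; its vertices are {2, 4, 5, 8, 9}.

2, 4, 5, 8, 9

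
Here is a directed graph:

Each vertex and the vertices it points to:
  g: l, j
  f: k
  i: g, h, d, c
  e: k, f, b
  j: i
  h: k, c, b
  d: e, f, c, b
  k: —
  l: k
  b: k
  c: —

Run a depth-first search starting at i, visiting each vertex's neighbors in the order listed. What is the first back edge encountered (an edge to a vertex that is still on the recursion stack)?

j->i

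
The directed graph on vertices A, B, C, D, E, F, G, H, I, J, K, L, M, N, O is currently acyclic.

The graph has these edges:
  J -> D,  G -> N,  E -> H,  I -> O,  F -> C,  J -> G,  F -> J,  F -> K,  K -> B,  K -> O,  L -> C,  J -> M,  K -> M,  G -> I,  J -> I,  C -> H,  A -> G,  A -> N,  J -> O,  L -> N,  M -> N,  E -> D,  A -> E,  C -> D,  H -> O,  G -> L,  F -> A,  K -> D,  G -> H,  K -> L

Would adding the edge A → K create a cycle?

No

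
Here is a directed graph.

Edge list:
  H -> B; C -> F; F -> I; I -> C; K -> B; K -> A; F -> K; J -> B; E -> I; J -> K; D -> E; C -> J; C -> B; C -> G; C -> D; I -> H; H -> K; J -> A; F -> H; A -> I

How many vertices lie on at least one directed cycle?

A vertex is on a directed cycle iff it belongs to a strongly connected component of size ≥ 2 (or has a self-loop).
The vertices on cycles are {A, C, D, E, F, H, I, J, K} — 9 in total.

9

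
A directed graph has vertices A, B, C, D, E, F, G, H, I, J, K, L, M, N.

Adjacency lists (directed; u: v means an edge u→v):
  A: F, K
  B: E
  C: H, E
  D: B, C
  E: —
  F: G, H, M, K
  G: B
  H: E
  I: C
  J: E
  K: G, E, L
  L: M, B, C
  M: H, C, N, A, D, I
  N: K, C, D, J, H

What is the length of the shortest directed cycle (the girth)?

3

For each vertex v, BFS finds the shortest path from v back to v.
The shortest such closed walk is M → A → F → M, length 3.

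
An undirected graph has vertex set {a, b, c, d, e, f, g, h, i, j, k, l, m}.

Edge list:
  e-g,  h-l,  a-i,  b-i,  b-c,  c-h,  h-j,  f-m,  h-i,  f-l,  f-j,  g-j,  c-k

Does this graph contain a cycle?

DFS, tracking each vertex's parent; an edge to a visited non-parent vertex closes a cycle.
Start from h:
visit h (parent –)
  visit i (parent h)
    i–h: parent, skip
    visit b (parent i)
      visit c (parent b)
        visit k (parent c)
          k–c: parent, skip
        c–b: parent, skip
        c–h: h visited and ≠ parent → cycle
Cycle: h – i – b – c – h.

Yes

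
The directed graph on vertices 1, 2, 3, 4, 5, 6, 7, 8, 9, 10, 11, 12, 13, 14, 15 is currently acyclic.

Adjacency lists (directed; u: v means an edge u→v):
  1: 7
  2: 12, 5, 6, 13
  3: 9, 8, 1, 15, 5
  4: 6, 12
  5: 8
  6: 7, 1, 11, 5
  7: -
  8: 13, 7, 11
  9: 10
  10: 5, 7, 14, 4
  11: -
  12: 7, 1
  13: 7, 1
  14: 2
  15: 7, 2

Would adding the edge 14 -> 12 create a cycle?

No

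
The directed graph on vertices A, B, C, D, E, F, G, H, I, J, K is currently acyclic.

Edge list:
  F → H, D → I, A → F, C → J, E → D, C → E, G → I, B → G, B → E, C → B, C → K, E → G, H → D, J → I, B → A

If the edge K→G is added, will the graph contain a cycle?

No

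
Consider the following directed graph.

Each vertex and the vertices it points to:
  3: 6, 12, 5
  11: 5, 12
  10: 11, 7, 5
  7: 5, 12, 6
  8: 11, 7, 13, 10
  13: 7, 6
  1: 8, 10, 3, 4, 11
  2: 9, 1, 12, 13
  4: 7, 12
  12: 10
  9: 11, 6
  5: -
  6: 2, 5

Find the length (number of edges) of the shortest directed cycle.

3

For each vertex v, BFS finds the shortest path from v back to v.
The shortest such closed walk is 2 → 13 → 6 → 2, length 3.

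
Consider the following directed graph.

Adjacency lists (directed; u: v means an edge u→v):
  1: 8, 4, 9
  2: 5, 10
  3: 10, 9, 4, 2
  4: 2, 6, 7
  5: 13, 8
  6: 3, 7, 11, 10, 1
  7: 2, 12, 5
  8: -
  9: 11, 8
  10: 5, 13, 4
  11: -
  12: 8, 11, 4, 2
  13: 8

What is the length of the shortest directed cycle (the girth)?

3

For each vertex v, BFS finds the shortest path from v back to v.
The shortest such closed walk is 4 → 7 → 12 → 4, length 3.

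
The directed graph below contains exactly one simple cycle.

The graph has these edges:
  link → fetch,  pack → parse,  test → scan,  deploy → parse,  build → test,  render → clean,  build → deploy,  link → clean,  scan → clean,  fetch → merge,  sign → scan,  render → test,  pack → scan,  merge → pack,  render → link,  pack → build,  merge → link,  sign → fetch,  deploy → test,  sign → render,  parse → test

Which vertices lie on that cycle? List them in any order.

link, fetch, merge

DFS with gray/black marking from fetch:
fetch gray
  merge gray
    pack gray
      parse gray
        test gray
          scan gray
            clean gray
            clean black
          scan black
        test black
      parse black
      build gray
        build→test: test black — skip
        deploy gray
          deploy→test: test black — skip
          deploy→parse: parse black — skip
        deploy black
      build black
      pack→scan: scan black — skip
    pack black
    link gray
      link→clean: clean black — skip
      link→fetch: fetch is gray → back edge
Back edge closes the cycle fetch → merge → link → fetch; its vertices are {link, fetch, merge}.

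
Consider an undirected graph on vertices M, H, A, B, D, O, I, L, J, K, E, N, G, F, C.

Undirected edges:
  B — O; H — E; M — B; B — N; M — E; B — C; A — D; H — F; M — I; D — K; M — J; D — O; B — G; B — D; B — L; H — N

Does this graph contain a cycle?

Yes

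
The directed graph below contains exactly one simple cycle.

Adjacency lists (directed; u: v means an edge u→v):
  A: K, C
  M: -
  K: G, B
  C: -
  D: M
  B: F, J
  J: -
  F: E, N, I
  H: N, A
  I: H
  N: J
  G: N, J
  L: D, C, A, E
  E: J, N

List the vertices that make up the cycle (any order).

A, B, F, H, I, K

DFS with gray/black marking from A:
A gray
  K gray
    G gray
      N gray
        J gray
        J black
      N black
      G→J: J black — skip
    G black
    B gray
      F gray
        E gray
          E→J: J black — skip
          E→N: N black — skip
        E black
        F→N: N black — skip
        I gray
          H gray
            H→N: N black — skip
            H→A: A is gray → back edge
Back edge closes the cycle A → K → B → F → I → H → A; its vertices are {A, B, F, H, I, K}.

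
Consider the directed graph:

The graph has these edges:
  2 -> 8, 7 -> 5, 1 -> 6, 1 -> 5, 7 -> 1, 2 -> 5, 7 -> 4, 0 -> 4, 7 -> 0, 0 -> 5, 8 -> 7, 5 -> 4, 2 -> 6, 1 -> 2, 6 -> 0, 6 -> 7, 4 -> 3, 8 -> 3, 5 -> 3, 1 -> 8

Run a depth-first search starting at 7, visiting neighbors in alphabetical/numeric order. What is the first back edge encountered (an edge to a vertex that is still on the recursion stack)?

DFS from 7 (visiting neighbors in alphabetical/numeric order); mark gray on enter, black on exit:
7 gray
  0 gray
    4 gray
      3 gray
      3 black
    4 black
    5 gray
      5→3: 3 black — skip
      5→4: 4 black — skip
    5 black
  0 black
  1 gray
    2 gray
      2→5: 5 black — skip
      6 gray
        6→0: 0 black — skip
        6→7: 7 is gray → back edge
First back edge: 6 → 7.

6→7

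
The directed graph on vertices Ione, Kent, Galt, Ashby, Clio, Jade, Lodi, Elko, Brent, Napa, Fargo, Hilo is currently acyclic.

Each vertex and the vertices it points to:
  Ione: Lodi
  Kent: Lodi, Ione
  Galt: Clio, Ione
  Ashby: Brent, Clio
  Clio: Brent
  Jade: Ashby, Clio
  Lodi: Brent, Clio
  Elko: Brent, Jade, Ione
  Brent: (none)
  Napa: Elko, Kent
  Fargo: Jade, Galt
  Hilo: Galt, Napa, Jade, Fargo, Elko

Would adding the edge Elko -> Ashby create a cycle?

No

Adding Elko→Ashby creates a cycle iff Ashby can already reach Elko.
Explore from Ashby: no path reaches Elko. The graph stays acyclic.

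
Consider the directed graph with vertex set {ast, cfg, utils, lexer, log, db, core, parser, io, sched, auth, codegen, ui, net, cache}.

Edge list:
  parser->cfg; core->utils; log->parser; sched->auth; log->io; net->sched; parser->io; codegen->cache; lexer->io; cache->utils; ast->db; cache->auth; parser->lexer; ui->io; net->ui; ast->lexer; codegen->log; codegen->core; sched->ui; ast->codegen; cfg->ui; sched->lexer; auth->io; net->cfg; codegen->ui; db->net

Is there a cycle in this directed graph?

DFS with white/gray/black marking, starting from cfg:
cfg gray
  ui gray
    io gray
    io black
  ui black
cfg black
ast gray
  codegen gray
    codegen→ui: ui black — skip
    log gray
      log→io: io black — skip
      parser gray
        parser→io: io black — skip
        lexer gray
          lexer→io: io black — skip
        lexer black
        parser→cfg: cfg black — skip
      parser black
    log black
    cache gray
      utils gray
      utils black
      auth gray
        auth→io: io black — skip
      auth black
    cache black
    core gray
      core→utils: utils black — skip
    core black
  codegen black
  db gray
    net gray
      net→cfg: cfg black — skip
      net→ui: ui black — skip
      sched gray
        sched→auth: auth black — skip
        sched→ui: ui black — skip
        sched→lexer: lexer black — skip
      sched black
    net black
  db black
  ast→lexer: lexer black — skip
ast black
Every edge goes to a white or black vertex — no back edge, so the graph is acyclic.

No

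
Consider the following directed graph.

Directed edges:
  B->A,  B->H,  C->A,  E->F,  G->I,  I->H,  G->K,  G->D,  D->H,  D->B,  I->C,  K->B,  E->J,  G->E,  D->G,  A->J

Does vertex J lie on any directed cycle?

J lies on a cycle iff there is a path from J back to itself.
Exploring from J, it never reaches itself; equivalently, its strongly connected component is a singleton.

No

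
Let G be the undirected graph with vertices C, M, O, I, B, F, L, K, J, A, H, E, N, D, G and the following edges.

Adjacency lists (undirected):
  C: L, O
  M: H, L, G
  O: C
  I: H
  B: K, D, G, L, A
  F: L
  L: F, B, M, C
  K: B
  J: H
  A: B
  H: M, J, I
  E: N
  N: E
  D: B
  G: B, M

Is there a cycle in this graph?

Yes

DFS, tracking each vertex's parent; an edge to a visited non-parent vertex closes a cycle.
Start from C:
visit C (parent –)
  visit L (parent C)
    visit F (parent L)
      F–L: parent, skip
    visit B (parent L)
      visit K (parent B)
        K–B: parent, skip
      visit D (parent B)
        D–B: parent, skip
      visit G (parent B)
        G–B: parent, skip
        visit M (parent G)
          visit H (parent M)
            H–M: parent, skip
            visit J (parent H)
              J–H: parent, skip
            visit I (parent H)
              I–H: parent, skip
          M–L: L visited and ≠ parent → cycle
Cycle: L – B – G – M – L.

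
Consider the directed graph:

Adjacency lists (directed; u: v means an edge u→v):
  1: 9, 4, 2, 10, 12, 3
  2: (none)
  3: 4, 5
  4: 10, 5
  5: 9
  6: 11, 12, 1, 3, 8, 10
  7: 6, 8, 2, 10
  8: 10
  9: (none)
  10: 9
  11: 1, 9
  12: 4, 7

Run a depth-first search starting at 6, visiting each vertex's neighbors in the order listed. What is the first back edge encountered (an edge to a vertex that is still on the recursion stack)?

DFS from 6 (visiting each vertex's neighbors in the order listed); mark gray on enter, black on exit:
6 gray
  11 gray
    1 gray
      9 gray
      9 black
      4 gray
        10 gray
          10→9: 9 black — skip
        10 black
        5 gray
          5→9: 9 black — skip
        5 black
      4 black
      2 gray
      2 black
      1→10: 10 black — skip
      12 gray
        12→4: 4 black — skip
        7 gray
          7→6: 6 is gray → back edge
First back edge: 7 → 6.

7→6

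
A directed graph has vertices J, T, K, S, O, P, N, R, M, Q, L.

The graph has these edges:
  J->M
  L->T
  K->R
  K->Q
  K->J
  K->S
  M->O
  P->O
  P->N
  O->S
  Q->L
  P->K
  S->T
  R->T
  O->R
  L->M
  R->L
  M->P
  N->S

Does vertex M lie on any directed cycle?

Yes

M is on a cycle iff M can reach itself via ≥1 edge.
M → O → R → L → M — yes.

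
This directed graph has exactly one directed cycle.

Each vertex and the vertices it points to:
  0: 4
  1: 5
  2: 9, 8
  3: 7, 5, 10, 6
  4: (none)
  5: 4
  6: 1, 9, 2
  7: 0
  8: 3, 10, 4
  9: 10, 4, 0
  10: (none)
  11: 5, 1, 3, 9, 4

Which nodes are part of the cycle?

DFS with gray/black marking from 3:
3 gray
  7 gray
    0 gray
      4 gray
      4 black
    0 black
  7 black
  5 gray
    5→4: 4 black — skip
  5 black
  10 gray
  10 black
  6 gray
    1 gray
      1→5: 5 black — skip
    1 black
    9 gray
      9→10: 10 black — skip
      9→4: 4 black — skip
      9→0: 0 black — skip
    9 black
    2 gray
      2→9: 9 black — skip
      8 gray
        8→3: 3 is gray → back edge
Back edge closes the cycle 3 → 6 → 2 → 8 → 3; its vertices are {2, 3, 6, 8}.

2, 3, 6, 8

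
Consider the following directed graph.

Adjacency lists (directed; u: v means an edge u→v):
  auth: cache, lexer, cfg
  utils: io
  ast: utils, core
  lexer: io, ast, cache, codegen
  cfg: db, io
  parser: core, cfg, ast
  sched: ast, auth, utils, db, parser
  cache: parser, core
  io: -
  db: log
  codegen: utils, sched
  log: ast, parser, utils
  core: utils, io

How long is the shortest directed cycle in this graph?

4

For each vertex v, BFS finds the shortest path from v back to v.
The shortest such closed walk is auth → lexer → codegen → sched → auth, length 4.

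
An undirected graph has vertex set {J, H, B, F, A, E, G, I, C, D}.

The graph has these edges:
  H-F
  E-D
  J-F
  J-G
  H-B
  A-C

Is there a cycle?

No

DFS, tracking each vertex's parent; an edge to a visited non-parent vertex closes a cycle.
Start from E:
visit E (parent –)
  visit D (parent E)
    D–E: parent, skip
visit J (parent –)
  visit G (parent J)
    G–J: parent, skip
  visit F (parent J)
    F–J: parent, skip
    visit H (parent F)
      visit B (parent H)
        B–H: parent, skip
      H–F: parent, skip
visit A (parent –)
  visit C (parent A)
    C–A: parent, skip
visit I (parent –)
No non-parent visited neighbor found — the graph is a forest.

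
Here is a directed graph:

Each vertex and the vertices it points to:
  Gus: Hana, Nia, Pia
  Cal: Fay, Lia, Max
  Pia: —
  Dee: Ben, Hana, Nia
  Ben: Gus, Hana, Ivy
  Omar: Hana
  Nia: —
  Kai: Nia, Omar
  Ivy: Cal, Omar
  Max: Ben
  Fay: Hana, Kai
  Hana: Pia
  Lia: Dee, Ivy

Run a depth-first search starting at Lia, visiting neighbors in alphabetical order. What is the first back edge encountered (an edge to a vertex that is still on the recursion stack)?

Cal->Lia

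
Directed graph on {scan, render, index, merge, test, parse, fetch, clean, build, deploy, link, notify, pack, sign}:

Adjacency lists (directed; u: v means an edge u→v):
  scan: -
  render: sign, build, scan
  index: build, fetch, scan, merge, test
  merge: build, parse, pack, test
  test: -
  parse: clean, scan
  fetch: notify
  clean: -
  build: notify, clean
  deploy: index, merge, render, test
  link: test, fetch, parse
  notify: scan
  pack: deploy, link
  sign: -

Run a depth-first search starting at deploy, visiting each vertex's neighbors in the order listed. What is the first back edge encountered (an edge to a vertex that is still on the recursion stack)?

pack→deploy

DFS from deploy (visiting each vertex's neighbors in the order listed); mark gray on enter, black on exit:
deploy gray
  index gray
    build gray
      notify gray
        scan gray
        scan black
      notify black
      clean gray
      clean black
    build black
    fetch gray
      fetch→notify: notify black — skip
    fetch black
    index→scan: scan black — skip
    merge gray
      merge→build: build black — skip
      parse gray
        parse→clean: clean black — skip
        parse→scan: scan black — skip
      parse black
      pack gray
        pack→deploy: deploy is gray → back edge
First back edge: pack → deploy.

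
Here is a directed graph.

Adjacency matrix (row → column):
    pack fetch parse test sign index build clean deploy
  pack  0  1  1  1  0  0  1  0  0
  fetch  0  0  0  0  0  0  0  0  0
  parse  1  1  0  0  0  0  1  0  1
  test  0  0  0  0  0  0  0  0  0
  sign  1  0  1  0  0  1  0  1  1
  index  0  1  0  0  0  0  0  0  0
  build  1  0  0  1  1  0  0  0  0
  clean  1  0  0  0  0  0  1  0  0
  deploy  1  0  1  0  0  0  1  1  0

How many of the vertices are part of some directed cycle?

6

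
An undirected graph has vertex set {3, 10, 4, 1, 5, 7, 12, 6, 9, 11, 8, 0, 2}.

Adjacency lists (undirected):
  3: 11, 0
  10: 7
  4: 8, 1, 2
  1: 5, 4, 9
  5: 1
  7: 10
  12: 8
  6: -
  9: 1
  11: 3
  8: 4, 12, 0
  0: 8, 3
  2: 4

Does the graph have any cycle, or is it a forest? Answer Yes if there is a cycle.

DFS, tracking each vertex's parent; an edge to a visited non-parent vertex closes a cycle.
Start from 11:
visit 11 (parent –)
  visit 3 (parent 11)
    3–11: parent, skip
    visit 0 (parent 3)
      visit 8 (parent 0)
        visit 4 (parent 8)
          4–8: parent, skip
          visit 1 (parent 4)
            visit 5 (parent 1)
              5–1: parent, skip
            1–4: parent, skip
            visit 9 (parent 1)
              9–1: parent, skip
          visit 2 (parent 4)
            2–4: parent, skip
        visit 12 (parent 8)
          12–8: parent, skip
        8–0: parent, skip
      0–3: parent, skip
visit 10 (parent –)
  visit 7 (parent 10)
    7–10: parent, skip
visit 6 (parent –)
No non-parent visited neighbor found — the graph is a forest.

No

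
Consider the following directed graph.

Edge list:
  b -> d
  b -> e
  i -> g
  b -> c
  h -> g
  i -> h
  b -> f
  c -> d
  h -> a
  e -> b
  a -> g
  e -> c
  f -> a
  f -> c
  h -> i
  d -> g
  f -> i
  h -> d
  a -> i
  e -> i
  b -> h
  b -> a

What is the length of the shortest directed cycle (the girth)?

2

For each vertex v, BFS finds the shortest path from v back to v.
The shortest such closed walk is e → b → e, length 2.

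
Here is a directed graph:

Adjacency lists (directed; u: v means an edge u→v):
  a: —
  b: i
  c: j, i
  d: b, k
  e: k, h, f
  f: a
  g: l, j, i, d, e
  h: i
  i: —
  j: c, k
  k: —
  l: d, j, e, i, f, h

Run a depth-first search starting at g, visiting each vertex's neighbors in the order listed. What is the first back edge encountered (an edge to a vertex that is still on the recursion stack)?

c→j

DFS from g (visiting each vertex's neighbors in the order listed); mark gray on enter, black on exit:
g gray
  l gray
    d gray
      b gray
        i gray
        i black
      b black
      k gray
      k black
    d black
    j gray
      c gray
        c→j: j is gray → back edge
First back edge: c → j.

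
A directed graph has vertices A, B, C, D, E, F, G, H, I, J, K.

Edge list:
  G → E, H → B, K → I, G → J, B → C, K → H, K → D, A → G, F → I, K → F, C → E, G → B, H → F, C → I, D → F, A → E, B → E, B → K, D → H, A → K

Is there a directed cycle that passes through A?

No

A lies on a cycle iff there is a path from A back to itself.
Exploring from A, it never reaches itself; equivalently, its strongly connected component is a singleton.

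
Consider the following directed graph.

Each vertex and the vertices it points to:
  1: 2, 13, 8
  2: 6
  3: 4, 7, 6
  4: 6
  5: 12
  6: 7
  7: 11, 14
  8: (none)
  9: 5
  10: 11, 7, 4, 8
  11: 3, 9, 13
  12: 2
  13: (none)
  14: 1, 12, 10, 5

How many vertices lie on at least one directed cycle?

A vertex is on a directed cycle iff it belongs to a strongly connected component of size ≥ 2 (or has a self-loop).
The vertices on cycles are {1, 2, 3, 4, 5, 6, 7, 9, 10, 11, 12, 14} — 12 in total.

12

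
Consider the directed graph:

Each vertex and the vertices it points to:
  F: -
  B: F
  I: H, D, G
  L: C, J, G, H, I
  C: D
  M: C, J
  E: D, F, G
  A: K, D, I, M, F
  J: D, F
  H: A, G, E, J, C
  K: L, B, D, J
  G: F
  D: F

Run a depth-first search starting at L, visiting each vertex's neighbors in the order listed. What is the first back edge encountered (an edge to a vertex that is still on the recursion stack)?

K->L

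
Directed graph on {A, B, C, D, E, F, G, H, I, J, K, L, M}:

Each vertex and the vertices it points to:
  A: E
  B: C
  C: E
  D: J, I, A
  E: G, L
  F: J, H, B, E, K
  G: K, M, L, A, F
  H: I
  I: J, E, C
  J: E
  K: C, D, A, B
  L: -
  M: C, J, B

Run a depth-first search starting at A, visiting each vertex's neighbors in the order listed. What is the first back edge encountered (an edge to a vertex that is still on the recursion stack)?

C->E

DFS from A (visiting each vertex's neighbors in the order listed); mark gray on enter, black on exit:
A gray
  E gray
    G gray
      K gray
        C gray
          C→E: E is gray → back edge
First back edge: C → E.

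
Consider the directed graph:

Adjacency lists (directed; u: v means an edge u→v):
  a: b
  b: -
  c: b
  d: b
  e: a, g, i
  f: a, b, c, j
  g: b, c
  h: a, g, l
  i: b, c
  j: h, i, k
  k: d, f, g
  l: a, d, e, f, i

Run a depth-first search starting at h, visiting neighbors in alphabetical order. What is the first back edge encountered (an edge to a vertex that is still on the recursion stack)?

DFS from h (visiting neighbors in alphabetical order); mark gray on enter, black on exit:
h gray
  a gray
    b gray
    b black
  a black
  g gray
    g→b: b black — skip
    c gray
      c→b: b black — skip
    c black
  g black
  l gray
    l→a: a black — skip
    d gray
      d→b: b black — skip
    d black
    e gray
      e→a: a black — skip
      e→g: g black — skip
      i gray
        i→b: b black — skip
        i→c: c black — skip
      i black
    e black
    f gray
      f→a: a black — skip
      f→b: b black — skip
      f→c: c black — skip
      j gray
        j→h: h is gray → back edge
First back edge: j → h.

j→h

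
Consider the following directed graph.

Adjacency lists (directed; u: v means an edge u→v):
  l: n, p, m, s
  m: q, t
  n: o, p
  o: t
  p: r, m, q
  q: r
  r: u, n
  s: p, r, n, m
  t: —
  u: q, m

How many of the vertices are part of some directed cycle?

6

A vertex is on a directed cycle iff it belongs to a strongly connected component of size ≥ 2 (or has a self-loop).
The vertices on cycles are {m, n, p, q, r, u} — 6 in total.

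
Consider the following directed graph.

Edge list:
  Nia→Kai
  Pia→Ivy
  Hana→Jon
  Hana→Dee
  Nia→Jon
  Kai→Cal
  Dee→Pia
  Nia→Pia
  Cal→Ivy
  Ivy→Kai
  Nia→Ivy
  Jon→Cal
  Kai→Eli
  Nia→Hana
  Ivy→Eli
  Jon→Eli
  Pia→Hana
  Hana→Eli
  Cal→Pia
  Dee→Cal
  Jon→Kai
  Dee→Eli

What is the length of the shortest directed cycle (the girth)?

For each vertex v, BFS finds the shortest path from v back to v.
The shortest such closed walk is Hana → Dee → Pia → Hana, length 3.

3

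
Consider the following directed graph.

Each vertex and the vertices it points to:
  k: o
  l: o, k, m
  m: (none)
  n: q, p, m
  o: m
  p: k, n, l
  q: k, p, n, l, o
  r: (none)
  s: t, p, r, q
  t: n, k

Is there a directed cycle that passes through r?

r lies on a cycle iff there is a path from r back to itself.
Exploring from r, it never reaches itself; equivalently, its strongly connected component is a singleton.

No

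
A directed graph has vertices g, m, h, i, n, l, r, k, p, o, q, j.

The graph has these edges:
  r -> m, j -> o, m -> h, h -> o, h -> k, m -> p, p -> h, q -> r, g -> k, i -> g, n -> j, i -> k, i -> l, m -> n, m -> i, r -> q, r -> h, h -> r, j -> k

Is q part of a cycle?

Yes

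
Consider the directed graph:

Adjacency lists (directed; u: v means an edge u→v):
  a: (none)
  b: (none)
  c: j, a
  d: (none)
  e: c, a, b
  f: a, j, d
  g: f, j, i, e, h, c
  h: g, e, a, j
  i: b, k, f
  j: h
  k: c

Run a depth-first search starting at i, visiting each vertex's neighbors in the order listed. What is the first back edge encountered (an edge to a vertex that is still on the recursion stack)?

f→j

DFS from i (visiting each vertex's neighbors in the order listed); mark gray on enter, black on exit:
i gray
  b gray
  b black
  k gray
    c gray
      j gray
        h gray
          g gray
            f gray
              a gray
              a black
              f→j: j is gray → back edge
First back edge: f → j.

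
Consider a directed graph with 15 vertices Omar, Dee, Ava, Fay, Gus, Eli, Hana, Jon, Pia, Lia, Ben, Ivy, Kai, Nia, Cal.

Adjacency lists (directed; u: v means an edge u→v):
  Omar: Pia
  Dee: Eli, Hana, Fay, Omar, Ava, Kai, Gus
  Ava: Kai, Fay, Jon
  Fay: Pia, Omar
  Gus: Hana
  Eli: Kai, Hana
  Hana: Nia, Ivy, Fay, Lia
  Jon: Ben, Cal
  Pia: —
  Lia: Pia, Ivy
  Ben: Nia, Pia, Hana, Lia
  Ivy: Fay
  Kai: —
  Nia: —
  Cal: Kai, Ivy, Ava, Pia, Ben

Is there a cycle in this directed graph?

Yes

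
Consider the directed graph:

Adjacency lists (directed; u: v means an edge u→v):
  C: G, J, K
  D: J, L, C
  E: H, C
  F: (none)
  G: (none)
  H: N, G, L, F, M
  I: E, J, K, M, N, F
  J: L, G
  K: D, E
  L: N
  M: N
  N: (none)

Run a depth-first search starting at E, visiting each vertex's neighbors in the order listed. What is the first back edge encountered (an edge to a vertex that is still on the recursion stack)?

DFS from E (visiting each vertex's neighbors in the order listed); mark gray on enter, black on exit:
E gray
  H gray
    N gray
    N black
    G gray
    G black
    L gray
      L→N: N black — skip
    L black
    F gray
    F black
    M gray
      M→N: N black — skip
    M black
  H black
  C gray
    C→G: G black — skip
    J gray
      J→L: L black — skip
      J→G: G black — skip
    J black
    K gray
      D gray
        D→J: J black — skip
        D→L: L black — skip
        D→C: C is gray → back edge
First back edge: D → C.

D->C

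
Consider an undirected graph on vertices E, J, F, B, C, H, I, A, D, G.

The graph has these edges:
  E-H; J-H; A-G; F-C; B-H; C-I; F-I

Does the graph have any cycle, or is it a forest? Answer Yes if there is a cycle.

Yes

DFS, tracking each vertex's parent; an edge to a visited non-parent vertex closes a cycle.
Start from E:
visit E (parent –)
  visit H (parent E)
    visit B (parent H)
      B–H: parent, skip
    visit J (parent H)
      J–H: parent, skip
    H–E: parent, skip
visit F (parent –)
  visit C (parent F)
    visit I (parent C)
      I–C: parent, skip
      I–F: F visited and ≠ parent → cycle
Cycle: F – C – I – F.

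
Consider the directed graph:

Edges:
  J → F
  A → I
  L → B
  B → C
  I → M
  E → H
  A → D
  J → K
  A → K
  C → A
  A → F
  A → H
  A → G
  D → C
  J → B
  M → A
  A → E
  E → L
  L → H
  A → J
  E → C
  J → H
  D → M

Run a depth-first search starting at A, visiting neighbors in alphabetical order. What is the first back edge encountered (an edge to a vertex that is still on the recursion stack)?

DFS from A (visiting neighbors in alphabetical order); mark gray on enter, black on exit:
A gray
  D gray
    C gray
      C→A: A is gray → back edge
First back edge: C → A.

C->A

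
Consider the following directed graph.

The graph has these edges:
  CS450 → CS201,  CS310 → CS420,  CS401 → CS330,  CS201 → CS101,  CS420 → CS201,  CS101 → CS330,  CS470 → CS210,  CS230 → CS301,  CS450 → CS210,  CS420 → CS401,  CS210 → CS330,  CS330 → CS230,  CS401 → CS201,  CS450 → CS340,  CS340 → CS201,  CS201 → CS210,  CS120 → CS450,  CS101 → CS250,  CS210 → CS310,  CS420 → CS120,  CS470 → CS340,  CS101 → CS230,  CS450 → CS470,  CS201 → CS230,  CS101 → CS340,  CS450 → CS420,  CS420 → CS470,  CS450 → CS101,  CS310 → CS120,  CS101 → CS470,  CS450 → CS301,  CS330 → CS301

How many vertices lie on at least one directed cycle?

A vertex is on a directed cycle iff it belongs to a strongly connected component of size ≥ 2 (or has a self-loop).
The vertices on cycles are {CS101, CS120, CS201, CS210, CS310, CS340, CS401, CS420, CS450, CS470} — 10 in total.

10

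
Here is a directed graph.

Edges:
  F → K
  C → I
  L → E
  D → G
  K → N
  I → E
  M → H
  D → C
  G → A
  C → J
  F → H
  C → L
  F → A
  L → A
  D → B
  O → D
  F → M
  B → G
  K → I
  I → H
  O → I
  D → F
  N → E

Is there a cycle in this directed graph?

DFS with white/gray/black marking, starting from B:
B gray
  G gray
    A gray
    A black
  G black
B black
C gray
  L gray
    E gray
    E black
    L→A: A black — skip
  L black
  I gray
    H gray
    H black
    I→E: E black — skip
  I black
  J gray
  J black
C black
D gray
  D→B: B black — skip
  D→C: C black — skip
  F gray
    F→H: H black — skip
    K gray
      K→I: I black — skip
      N gray
        N→E: E black — skip
      N black
    K black
    F→A: A black — skip
    M gray
      M→H: H black — skip
    M black
  F black
  D→G: G black — skip
D black
O gray
  O→D: D black — skip
  O→I: I black — skip
O black
Every edge goes to a white or black vertex — no back edge, so the graph is acyclic.

No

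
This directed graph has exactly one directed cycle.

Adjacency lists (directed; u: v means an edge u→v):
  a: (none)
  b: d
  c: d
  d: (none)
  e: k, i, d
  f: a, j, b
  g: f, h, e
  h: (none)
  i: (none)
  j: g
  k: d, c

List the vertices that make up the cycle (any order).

DFS with gray/black marking from g:
g gray
  f gray
    a gray
    a black
    j gray
      j→g: g is gray → back edge
Back edge closes the cycle g → f → j → g; its vertices are {f, g, j}.

f, g, j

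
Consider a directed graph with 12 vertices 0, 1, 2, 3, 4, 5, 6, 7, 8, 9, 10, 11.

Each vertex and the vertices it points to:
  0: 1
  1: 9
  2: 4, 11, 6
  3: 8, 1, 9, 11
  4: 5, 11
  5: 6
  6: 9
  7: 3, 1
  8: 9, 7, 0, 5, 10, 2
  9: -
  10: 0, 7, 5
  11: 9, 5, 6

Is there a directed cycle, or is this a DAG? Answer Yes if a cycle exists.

Yes

DFS with white/gray/black marking, starting from 6:
6 gray
  9 gray
  9 black
6 black
0 gray
  1 gray
    1→9: 9 black — skip
  1 black
0 black
2 gray
  4 gray
    5 gray
      5→6: 6 black — skip
    5 black
    11 gray
      11→9: 9 black — skip
      11→5: 5 black — skip
      11→6: 6 black — skip
    11 black
  4 black
  2→11: 11 black — skip
  2→6: 6 black — skip
2 black
3 gray
  8 gray
    8→9: 9 black — skip
    7 gray
      7→3: 3 is gray → back edge
Back edge found, so a cycle exists: 3 → 8 → 7 → 3.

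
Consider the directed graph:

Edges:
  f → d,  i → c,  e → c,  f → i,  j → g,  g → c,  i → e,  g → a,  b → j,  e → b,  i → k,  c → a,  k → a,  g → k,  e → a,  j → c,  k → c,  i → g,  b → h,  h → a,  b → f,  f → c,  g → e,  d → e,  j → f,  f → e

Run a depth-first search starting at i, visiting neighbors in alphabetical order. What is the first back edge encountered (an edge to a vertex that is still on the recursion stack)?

d→e

DFS from i (visiting neighbors in alphabetical order); mark gray on enter, black on exit:
i gray
  c gray
    a gray
    a black
  c black
  e gray
    e→a: a black — skip
    b gray
      f gray
        f→c: c black — skip
        d gray
          d→e: e is gray → back edge
First back edge: d → e.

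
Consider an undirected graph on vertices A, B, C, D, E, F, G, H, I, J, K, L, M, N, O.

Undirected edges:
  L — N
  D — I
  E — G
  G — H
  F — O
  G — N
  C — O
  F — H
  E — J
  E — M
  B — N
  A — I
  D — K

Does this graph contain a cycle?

No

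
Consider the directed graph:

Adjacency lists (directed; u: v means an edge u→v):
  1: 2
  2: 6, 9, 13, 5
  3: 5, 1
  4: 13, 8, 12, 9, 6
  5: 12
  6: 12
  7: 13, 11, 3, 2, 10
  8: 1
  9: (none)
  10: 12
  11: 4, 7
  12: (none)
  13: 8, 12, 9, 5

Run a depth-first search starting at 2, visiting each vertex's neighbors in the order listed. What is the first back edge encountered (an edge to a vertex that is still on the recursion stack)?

DFS from 2 (visiting each vertex's neighbors in the order listed); mark gray on enter, black on exit:
2 gray
  6 gray
    12 gray
    12 black
  6 black
  9 gray
  9 black
  13 gray
    8 gray
      1 gray
        1→2: 2 is gray → back edge
First back edge: 1 → 2.

1→2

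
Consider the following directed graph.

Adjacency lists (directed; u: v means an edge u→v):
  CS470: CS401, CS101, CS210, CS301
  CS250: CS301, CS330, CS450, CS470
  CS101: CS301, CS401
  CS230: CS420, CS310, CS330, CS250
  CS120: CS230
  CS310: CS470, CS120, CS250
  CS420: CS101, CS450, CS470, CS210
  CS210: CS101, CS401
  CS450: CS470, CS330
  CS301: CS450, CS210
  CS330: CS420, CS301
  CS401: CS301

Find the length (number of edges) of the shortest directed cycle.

3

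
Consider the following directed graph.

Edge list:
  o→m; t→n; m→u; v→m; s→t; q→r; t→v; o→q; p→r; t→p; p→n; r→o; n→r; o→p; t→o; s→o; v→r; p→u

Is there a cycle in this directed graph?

Yes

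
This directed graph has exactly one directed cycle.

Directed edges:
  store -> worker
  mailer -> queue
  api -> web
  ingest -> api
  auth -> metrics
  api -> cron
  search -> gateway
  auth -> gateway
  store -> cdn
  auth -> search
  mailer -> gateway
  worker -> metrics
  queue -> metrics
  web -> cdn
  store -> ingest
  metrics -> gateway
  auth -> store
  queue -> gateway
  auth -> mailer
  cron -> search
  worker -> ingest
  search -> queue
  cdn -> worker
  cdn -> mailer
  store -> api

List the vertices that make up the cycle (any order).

DFS with gray/black marking from api:
api gray
  web gray
    cdn gray
      mailer gray
        gateway gray
        gateway black
        queue gray
          metrics gray
            metrics→gateway: gateway black — skip
          metrics black
          queue→gateway: gateway black — skip
        queue black
      mailer black
      worker gray
        ingest gray
          ingest→api: api is gray → back edge
Back edge closes the cycle api → web → cdn → worker → ingest → api; its vertices are {api, cdn, web, ingest, worker}.

api, cdn, web, ingest, worker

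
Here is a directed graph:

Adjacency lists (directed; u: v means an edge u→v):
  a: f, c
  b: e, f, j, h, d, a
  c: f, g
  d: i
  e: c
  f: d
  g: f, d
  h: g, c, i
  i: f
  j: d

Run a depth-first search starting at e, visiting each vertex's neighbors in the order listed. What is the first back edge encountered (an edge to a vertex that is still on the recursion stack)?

i->f

DFS from e (visiting each vertex's neighbors in the order listed); mark gray on enter, black on exit:
e gray
  c gray
    f gray
      d gray
        i gray
          i→f: f is gray → back edge
First back edge: i → f.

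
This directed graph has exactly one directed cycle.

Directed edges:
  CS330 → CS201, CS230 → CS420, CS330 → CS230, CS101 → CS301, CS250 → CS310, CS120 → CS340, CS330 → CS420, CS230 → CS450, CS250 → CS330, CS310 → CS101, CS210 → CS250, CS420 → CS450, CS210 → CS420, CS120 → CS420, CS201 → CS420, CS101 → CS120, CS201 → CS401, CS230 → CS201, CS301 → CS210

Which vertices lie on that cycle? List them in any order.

DFS with gray/black marking from CS250:
CS250 gray
  CS310 gray
    CS101 gray
      CS120 gray
        CS420 gray
          CS450 gray
          CS450 black
        CS420 black
        CS340 gray
        CS340 black
      CS120 black
      CS301 gray
        CS210 gray
          CS210→CS420: CS420 black — skip
          CS210→CS250: CS250 is gray → back edge
Back edge closes the cycle CS250 → CS310 → CS101 → CS301 → CS210 → CS250; its vertices are {CS101, CS210, CS250, CS301, CS310}.

CS101, CS210, CS250, CS301, CS310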